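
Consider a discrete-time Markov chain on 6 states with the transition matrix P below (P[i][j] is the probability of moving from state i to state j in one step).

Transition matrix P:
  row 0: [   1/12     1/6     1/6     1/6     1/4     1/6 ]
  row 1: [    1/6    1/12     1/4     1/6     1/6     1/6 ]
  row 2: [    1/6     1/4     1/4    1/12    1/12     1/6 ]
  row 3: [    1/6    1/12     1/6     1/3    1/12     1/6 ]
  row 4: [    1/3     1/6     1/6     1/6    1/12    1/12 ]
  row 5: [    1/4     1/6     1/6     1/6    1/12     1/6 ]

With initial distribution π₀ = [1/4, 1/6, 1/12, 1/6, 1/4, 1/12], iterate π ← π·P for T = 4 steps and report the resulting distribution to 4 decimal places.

t=0: π = [0.2500, 0.1667, 0.0833, 0.1667, 0.2500, 0.0833]
t=1: π = [0.1944, 0.1458, 0.1875, 0.1875, 0.1389, 0.1458]
t=2: π = [0.1858, 0.1545, 0.1944, 0.1823, 0.1279, 0.1551]
t=3: π = [0.1854, 0.1548, 0.1957, 0.1808, 0.1272, 0.1560]
t=4: π = [0.1854, 0.1550, 0.1959, 0.1805, 0.1271, 0.1561]

π = [0.1854, 0.1550, 0.1959, 0.1805, 0.1271, 0.1561]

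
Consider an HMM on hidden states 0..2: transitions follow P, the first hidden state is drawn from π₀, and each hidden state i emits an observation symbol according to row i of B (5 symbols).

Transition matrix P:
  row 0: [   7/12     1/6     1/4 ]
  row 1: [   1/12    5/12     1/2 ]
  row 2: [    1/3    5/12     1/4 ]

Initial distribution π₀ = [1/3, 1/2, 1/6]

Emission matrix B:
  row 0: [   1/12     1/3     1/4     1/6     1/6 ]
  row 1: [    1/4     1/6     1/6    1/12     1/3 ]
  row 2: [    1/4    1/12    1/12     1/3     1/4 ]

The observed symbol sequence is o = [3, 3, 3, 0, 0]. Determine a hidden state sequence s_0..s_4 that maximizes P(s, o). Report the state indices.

t=0: δ = [5.556e-02, 4.167e-02, 5.556e-02]  (obs o_0=3)
t=1: δ = [5.401e-03, 1.929e-03, 6.944e-03]  ψ = [0, 2, 1]  (obs o_1=3)
t=2: δ = [5.251e-04, 2.411e-04, 5.787e-04]  ψ = [0, 2, 2]  (obs o_2=3)
t=3: δ = [2.553e-05, 6.028e-05, 3.617e-05]  ψ = [0, 2, 2]  (obs o_3=0)
t=4: δ = [1.241e-06, 6.279e-06, 7.535e-06]  ψ = [0, 1, 1]  (obs o_4=0)
backtrack: best end state = 2; path = [1, 2, 2, 1, 2]

path = [1, 2, 2, 1, 2]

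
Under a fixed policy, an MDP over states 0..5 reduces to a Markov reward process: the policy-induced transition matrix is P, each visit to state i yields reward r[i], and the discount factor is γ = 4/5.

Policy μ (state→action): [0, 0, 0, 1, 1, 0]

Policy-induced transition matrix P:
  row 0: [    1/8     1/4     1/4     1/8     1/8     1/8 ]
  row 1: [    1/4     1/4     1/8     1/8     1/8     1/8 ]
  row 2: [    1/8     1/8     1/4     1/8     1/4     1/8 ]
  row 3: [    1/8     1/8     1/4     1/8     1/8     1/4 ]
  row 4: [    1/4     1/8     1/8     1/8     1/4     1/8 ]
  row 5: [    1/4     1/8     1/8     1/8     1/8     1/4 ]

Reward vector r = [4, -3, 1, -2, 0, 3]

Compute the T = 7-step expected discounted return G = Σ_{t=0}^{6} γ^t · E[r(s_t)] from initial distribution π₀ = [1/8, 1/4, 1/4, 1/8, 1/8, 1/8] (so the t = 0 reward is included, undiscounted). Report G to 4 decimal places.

G = 2.0572

t=0: π = [0.1250, 0.2500, 0.2500, 0.1250, 0.1250, 0.1250], E[r] = 0.1250, γ^t·E[r] = 0.125000, running G = 0.125000
t=1: π = [0.1875, 0.1719, 0.1875, 0.1250, 0.1719, 0.1563], E[r] = 0.6406, γ^t·E[r] = 0.512500, running G = 0.637500
t=2: π = [0.1875, 0.1699, 0.1875, 0.1250, 0.1699, 0.1602], E[r] = 0.6582, γ^t·E[r] = 0.421250, running G = 1.058750
t=3: π = [0.1875, 0.1697, 0.1875, 0.1250, 0.1697, 0.1606], E[r] = 0.6604, γ^t·E[r] = 0.338125, running G = 1.396875
t=4: π = [0.1875, 0.1696, 0.1875, 0.1250, 0.1696, 0.1607], E[r] = 0.6607, γ^t·E[r] = 0.270613, running G = 1.667488
t=5: π = [0.1875, 0.1696, 0.1875, 0.1250, 0.1696, 0.1607], E[r] = 0.6607, γ^t·E[r] = 0.216501, running G = 1.883989
t=6: π = [0.1875, 0.1696, 0.1875, 0.1250, 0.1696, 0.1607], E[r] = 0.6607, γ^t·E[r] = 0.173202, running G = 2.057191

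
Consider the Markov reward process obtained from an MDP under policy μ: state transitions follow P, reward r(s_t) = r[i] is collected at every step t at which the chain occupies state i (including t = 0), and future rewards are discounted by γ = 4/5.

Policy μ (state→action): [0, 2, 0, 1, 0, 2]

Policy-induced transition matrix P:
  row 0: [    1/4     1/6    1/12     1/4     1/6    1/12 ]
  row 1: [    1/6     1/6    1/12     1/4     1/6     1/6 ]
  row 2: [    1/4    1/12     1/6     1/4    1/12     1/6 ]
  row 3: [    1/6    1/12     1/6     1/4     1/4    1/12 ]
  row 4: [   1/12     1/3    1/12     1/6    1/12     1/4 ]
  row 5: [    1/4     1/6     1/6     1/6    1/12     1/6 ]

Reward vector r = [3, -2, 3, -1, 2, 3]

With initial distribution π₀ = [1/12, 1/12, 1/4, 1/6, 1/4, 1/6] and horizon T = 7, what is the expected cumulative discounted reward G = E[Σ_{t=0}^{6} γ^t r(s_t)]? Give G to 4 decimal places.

t=0: π = [0.0833, 0.0833, 0.2500, 0.1667, 0.2500, 0.1667], E[r] = 1.6667, γ^t·E[r] = 1.666667, running G = 1.666667
t=1: π = [0.1875, 0.1736, 0.1319, 0.2153, 0.1250, 0.1667], E[r] = 1.1458, γ^t·E[r] = 0.916667, running G = 2.583333
t=2: π = [0.1968, 0.1586, 0.1262, 0.2257, 0.1493, 0.1435], E[r] = 1.1551, γ^t·E[r] = 0.739259, running G = 3.322593
t=3: π = [0.1931, 0.1622, 0.1246, 0.2256, 0.1506, 0.1439], E[r] = 1.1359, γ^t·E[r] = 0.581580, running G = 3.904173
t=4: π = [0.1926, 0.1626, 0.1245, 0.2255, 0.1505, 0.1443], E[r] = 1.1347, γ^t·E[r] = 0.464787, running G = 4.368960
t=5: π = [0.1926, 0.1626, 0.1245, 0.2254, 0.1505, 0.1444], E[r] = 1.1348, γ^t·E[r] = 0.371857, running G = 4.740816
t=6: π = [0.1926, 0.1626, 0.1245, 0.2254, 0.1505, 0.1444], E[r] = 1.1348, γ^t·E[r] = 0.297494, running G = 5.038310

G = 5.0383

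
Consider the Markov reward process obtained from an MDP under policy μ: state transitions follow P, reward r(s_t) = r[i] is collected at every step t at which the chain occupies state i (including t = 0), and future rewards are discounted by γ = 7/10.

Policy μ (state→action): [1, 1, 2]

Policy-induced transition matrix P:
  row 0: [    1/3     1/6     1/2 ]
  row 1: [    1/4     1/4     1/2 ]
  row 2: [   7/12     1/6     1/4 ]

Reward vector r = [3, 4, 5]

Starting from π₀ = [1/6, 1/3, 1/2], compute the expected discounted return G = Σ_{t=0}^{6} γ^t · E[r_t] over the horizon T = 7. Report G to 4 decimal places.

G = 12.5108

t=0: π = [0.1667, 0.3333, 0.5000], E[r] = 4.3333, γ^t·E[r] = 4.333333, running G = 4.333333
t=1: π = [0.4306, 0.1944, 0.3750], E[r] = 3.9444, γ^t·E[r] = 2.761111, running G = 7.094444
t=2: π = [0.4109, 0.1829, 0.4063], E[r] = 3.9954, γ^t·E[r] = 1.957731, running G = 9.052176
t=3: π = [0.4197, 0.1819, 0.3984], E[r] = 3.9788, γ^t·E[r] = 1.364722, running G = 10.416898
t=4: π = [0.4178, 0.1818, 0.4004], E[r] = 3.9826, γ^t·E[r] = 0.956224, running G = 11.373122
t=5: π = [0.4183, 0.1818, 0.3999], E[r] = 3.9816, γ^t·E[r] = 0.669191, running G = 12.042313
t=6: π = [0.4182, 0.1818, 0.4000], E[r] = 3.9819, γ^t·E[r] = 0.468463, running G = 12.510776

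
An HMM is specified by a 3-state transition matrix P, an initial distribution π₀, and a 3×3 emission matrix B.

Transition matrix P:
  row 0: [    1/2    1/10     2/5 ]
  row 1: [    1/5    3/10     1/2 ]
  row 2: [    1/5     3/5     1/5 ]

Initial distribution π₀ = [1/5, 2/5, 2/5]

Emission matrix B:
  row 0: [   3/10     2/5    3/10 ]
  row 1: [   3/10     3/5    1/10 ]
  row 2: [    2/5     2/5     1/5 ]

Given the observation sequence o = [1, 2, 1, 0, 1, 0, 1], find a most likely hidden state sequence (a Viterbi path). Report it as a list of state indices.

path = [1, 2, 1, 2, 1, 2, 1]

t=0: δ = [8.000e-02, 2.400e-01, 1.600e-01]  (obs o_0=1)
t=1: δ = [1.440e-02, 9.600e-03, 2.400e-02]  ψ = [1, 2, 1]  (obs o_1=2)
t=2: δ = [2.880e-03, 8.640e-03, 2.304e-03]  ψ = [0, 2, 0]  (obs o_2=1)
t=3: δ = [5.184e-04, 7.776e-04, 1.728e-03]  ψ = [1, 1, 1]  (obs o_3=0)
t=4: δ = [1.382e-04, 6.221e-04, 1.555e-04]  ψ = [2, 2, 1]  (obs o_4=1)
t=5: δ = [3.732e-05, 5.599e-05, 1.244e-04]  ψ = [1, 1, 1]  (obs o_5=0)
t=6: δ = [9.953e-06, 4.479e-05, 1.120e-05]  ψ = [2, 2, 1]  (obs o_6=1)
backtrack: best end state = 1; path = [1, 2, 1, 2, 1, 2, 1]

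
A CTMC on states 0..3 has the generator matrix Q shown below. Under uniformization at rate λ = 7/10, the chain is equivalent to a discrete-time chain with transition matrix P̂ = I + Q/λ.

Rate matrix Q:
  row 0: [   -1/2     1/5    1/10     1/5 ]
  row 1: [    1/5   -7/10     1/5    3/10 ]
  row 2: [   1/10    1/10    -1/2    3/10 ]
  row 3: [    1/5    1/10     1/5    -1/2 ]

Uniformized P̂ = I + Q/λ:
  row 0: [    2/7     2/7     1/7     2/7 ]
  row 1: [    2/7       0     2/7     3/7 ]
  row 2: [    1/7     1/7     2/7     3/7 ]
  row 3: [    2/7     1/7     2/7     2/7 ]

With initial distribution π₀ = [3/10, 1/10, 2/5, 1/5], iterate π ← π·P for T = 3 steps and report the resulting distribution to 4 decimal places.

t=0: π = [0.3000, 0.1000, 0.4000, 0.2000]
t=1: π = [0.2286, 0.1714, 0.2429, 0.3571]
t=2: π = [0.2510, 0.1510, 0.2531, 0.3449]
t=3: π = [0.2496, 0.1571, 0.2499, 0.3434]

π = [0.2496, 0.1571, 0.2499, 0.3434]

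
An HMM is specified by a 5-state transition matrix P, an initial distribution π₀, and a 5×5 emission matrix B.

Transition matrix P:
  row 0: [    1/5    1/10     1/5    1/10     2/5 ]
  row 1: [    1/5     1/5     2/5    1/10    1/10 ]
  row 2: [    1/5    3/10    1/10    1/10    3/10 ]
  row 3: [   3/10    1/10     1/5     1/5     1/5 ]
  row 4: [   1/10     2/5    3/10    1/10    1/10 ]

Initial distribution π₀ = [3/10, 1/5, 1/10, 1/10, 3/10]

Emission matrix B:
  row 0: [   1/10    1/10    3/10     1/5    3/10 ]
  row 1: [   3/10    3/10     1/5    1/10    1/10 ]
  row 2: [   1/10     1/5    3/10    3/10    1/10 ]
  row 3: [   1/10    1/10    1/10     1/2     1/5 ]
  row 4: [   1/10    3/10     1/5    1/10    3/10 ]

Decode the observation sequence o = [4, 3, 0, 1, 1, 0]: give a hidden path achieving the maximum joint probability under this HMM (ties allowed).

t=0: δ = [9.000e-02, 2.000e-02, 1.000e-02, 2.000e-02, 9.000e-02]  (obs o_0=4)
t=1: δ = [3.600e-03, 3.600e-03, 8.100e-03, 4.500e-03, 3.600e-03]  ψ = [0, 4, 4, 0, 0]  (obs o_1=3)
t=2: δ = [1.620e-04, 7.290e-04, 1.440e-04, 9.000e-05, 2.430e-04]  ψ = [2, 2, 1, 3, 2]  (obs o_2=0)
t=3: δ = [1.458e-05, 4.374e-05, 5.832e-05, 7.290e-06, 2.187e-05]  ψ = [1, 1, 1, 1, 1]  (obs o_3=1)
t=4: δ = [1.166e-06, 5.249e-06, 3.499e-06, 5.832e-07, 5.249e-06]  ψ = [2, 2, 1, 2, 2]  (obs o_4=1)
t=5: δ = [1.050e-07, 6.299e-07, 2.100e-07, 5.249e-08, 1.050e-07]  ψ = [1, 4, 1, 1, 2]  (obs o_5=0)
backtrack: best end state = 1; path = [4, 2, 1, 2, 4, 1]

path = [4, 2, 1, 2, 4, 1]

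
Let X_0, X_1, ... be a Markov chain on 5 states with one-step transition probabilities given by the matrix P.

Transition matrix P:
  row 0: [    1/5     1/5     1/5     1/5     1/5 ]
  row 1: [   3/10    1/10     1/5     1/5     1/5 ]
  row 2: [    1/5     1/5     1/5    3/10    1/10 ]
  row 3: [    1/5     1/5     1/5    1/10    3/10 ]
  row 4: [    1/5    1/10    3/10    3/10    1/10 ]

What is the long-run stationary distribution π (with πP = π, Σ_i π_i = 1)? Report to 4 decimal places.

Balance equations π_j = Σ_i π_i·P[i][j]:
  π_0 = 1/5·π_0 + 3/10·π_1 + 1/5·π_2 + 1/5·π_3 + 1/5·π_4
  π_1 = 1/5·π_0 + 1/10·π_1 + 1/5·π_2 + 1/5·π_3 + 1/10·π_4
  π_2 = 1/5·π_0 + 1/5·π_1 + 1/5·π_2 + 1/5·π_3 + 3/10·π_4
  π_3 = 1/5·π_0 + 1/5·π_1 + 3/10·π_2 + 1/10·π_3 + 3/10·π_4
  normalize: π_0 + π_1 + π_2 + π_3 + π_4 = 1
Solving the linear system gives exactly π = [131/605, 20/121, 12/55, 12/55, 2/11].

π = [0.2165, 0.1653, 0.2182, 0.2182, 0.1818]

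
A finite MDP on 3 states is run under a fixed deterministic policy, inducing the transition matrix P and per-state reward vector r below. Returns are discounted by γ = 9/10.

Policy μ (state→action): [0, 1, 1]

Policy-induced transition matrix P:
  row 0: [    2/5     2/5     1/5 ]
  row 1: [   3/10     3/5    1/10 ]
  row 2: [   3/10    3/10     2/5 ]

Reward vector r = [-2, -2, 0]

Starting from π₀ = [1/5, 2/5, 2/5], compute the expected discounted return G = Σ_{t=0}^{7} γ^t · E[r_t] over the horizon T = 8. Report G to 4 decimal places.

G = -8.6831

t=0: π = [0.2000, 0.4000, 0.4000], E[r] = -1.2000, γ^t·E[r] = -1.200000, running G = -1.200000
t=1: π = [0.3200, 0.4400, 0.2400], E[r] = -1.5200, γ^t·E[r] = -1.368000, running G = -2.568000
t=2: π = [0.3320, 0.4640, 0.2040], E[r] = -1.5920, γ^t·E[r] = -1.289520, running G = -3.857520
t=3: π = [0.3332, 0.4724, 0.1944], E[r] = -1.6112, γ^t·E[r] = -1.174565, running G = -5.032085
t=4: π = [0.3333, 0.4750, 0.1916], E[r] = -1.6167, γ^t·E[r] = -1.060730, running G = -6.092815
t=5: π = [0.3333, 0.4758, 0.1908], E[r] = -1.6184, γ^t·E[r] = -0.955621, running G = -7.048435
t=6: π = [0.3333, 0.4761, 0.1906], E[r] = -1.6188, γ^t·E[r] = -0.860318, running G = -7.908753
t=7: π = [0.3333, 0.4762, 0.1905], E[r] = -1.6190, γ^t·E[r] = -0.774356, running G = -8.683109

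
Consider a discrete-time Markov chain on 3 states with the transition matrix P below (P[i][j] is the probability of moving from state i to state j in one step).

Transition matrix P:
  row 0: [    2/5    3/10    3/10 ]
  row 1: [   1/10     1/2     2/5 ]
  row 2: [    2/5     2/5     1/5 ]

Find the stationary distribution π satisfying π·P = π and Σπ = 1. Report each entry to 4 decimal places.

Balance equations π_j = Σ_i π_i·P[i][j]:
  π_0 = 2/5·π_0 + 1/10·π_1 + 2/5·π_2
  π_1 = 3/10·π_0 + 1/2·π_1 + 2/5·π_2
  normalize: π_0 + π_1 + π_2 = 1
Solving the linear system gives exactly π = [8/29, 12/29, 9/29].

π = [0.2759, 0.4138, 0.3103]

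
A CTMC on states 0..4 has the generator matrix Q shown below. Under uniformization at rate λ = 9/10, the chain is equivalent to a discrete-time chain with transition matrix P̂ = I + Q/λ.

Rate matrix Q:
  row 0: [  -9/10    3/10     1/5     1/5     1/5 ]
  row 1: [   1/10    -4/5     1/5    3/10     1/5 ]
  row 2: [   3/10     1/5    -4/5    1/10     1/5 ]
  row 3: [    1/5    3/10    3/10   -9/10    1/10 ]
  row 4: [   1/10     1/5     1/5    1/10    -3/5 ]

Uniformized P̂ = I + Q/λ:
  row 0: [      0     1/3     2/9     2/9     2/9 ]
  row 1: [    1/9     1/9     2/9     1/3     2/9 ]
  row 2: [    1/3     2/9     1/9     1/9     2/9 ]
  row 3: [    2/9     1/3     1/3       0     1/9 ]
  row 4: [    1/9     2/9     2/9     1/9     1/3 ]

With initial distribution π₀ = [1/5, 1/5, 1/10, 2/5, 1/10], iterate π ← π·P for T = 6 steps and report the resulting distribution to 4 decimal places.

t=0: π = [0.2000, 0.2000, 0.1000, 0.4000, 0.1000]
t=1: π = [0.1556, 0.2667, 0.2556, 0.1333, 0.1889]
t=2: π = [0.1654, 0.2247, 0.2086, 0.1728, 0.2284]
t=3: π = [0.1583, 0.2348, 0.2182, 0.1602, 0.2284]
t=4: π = [0.1598, 0.2315, 0.2158, 0.1631, 0.2298]
t=5: π = [0.1594, 0.2324, 0.2164, 0.1622, 0.2296]
t=6: π = [0.1595, 0.2321, 0.2162, 0.1624, 0.2297]

π = [0.1595, 0.2321, 0.2162, 0.1624, 0.2297]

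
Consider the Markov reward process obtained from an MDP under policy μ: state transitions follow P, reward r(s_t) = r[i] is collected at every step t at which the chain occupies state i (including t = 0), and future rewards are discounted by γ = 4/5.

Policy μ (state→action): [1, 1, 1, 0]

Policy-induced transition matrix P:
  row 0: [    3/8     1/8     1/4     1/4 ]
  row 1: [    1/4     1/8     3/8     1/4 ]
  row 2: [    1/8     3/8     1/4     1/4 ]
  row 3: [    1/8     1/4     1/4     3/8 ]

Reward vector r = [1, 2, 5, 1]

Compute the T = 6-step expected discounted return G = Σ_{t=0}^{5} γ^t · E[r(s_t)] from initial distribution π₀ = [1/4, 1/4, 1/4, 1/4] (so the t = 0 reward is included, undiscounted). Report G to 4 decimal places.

G = 8.5525

t=0: π = [0.2500, 0.2500, 0.2500, 0.2500], E[r] = 2.2500, γ^t·E[r] = 2.250000, running G = 2.250000
t=1: π = [0.2188, 0.2188, 0.2813, 0.2813], E[r] = 2.3438, γ^t·E[r] = 1.875000, running G = 4.125000
t=2: π = [0.2070, 0.2305, 0.2773, 0.2852], E[r] = 2.3398, γ^t·E[r] = 1.497500, running G = 5.622500
t=3: π = [0.2056, 0.2300, 0.2788, 0.2856], E[r] = 2.3452, γ^t·E[r] = 1.200750, running G = 6.823250
t=4: π = [0.2051, 0.2304, 0.2787, 0.2857], E[r] = 2.3454, γ^t·E[r] = 0.960675, running G = 7.783925
t=5: π = [0.2051, 0.2304, 0.2788, 0.2857], E[r] = 2.3456, γ^t·E[r] = 0.768608, running G = 8.552533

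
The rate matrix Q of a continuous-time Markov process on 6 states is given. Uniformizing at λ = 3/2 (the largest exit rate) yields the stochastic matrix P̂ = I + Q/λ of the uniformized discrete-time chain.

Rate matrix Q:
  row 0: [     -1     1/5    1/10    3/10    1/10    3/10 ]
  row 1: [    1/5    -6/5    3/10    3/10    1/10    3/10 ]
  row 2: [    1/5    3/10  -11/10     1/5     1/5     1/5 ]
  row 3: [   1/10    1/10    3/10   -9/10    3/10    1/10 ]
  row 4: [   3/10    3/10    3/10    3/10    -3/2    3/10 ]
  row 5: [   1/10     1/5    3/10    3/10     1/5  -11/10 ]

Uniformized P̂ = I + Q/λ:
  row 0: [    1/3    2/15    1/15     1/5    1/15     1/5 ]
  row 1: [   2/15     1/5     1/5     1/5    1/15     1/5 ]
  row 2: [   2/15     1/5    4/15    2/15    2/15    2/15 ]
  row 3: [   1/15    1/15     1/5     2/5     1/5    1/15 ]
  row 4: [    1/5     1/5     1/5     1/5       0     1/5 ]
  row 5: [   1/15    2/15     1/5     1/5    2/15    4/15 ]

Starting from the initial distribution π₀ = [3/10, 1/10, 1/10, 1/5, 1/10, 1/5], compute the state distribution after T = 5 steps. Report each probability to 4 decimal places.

π = [0.1428, 0.1481, 0.1939, 0.2339, 0.1143, 0.1670]

t=0: π = [0.3000, 0.1000, 0.1000, 0.2000, 0.1000, 0.2000]
t=1: π = [0.1733, 0.1400, 0.1667, 0.2333, 0.1067, 0.1800]
t=2: π = [0.1476, 0.1453, 0.1880, 0.2356, 0.1138, 0.1698]
t=3: π = [0.1434, 0.1474, 0.1929, 0.2346, 0.1143, 0.1674]
t=4: π = [0.1428, 0.1480, 0.1937, 0.2341, 0.1143, 0.1670]
t=5: π = [0.1428, 0.1481, 0.1939, 0.2339, 0.1143, 0.1670]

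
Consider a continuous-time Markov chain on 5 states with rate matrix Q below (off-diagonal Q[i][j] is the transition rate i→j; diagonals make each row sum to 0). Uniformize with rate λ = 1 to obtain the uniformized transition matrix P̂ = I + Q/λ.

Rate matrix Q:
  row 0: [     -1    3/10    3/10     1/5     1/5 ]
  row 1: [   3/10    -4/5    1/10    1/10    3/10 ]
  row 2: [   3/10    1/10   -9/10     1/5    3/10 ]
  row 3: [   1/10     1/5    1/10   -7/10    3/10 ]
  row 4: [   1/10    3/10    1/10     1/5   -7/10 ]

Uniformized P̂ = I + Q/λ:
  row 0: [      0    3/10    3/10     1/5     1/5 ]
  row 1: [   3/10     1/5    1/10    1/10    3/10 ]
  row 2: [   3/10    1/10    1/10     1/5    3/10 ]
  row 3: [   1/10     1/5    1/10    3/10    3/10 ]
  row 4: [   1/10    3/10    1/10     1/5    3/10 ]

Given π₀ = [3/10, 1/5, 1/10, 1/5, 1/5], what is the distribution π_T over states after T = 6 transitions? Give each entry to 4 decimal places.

t=0: π = [0.3000, 0.2000, 0.1000, 0.2000, 0.2000]
t=1: π = [0.1300, 0.2400, 0.1600, 0.2000, 0.2700]
t=2: π = [0.1670, 0.2240, 0.1260, 0.1960, 0.2870]
t=3: π = [0.1533, 0.2328, 0.1334, 0.1972, 0.2833]
t=4: π = [0.1579, 0.2303, 0.1307, 0.1964, 0.2847]
t=5: π = [0.1564, 0.2312, 0.1316, 0.1966, 0.2842]
t=6: π = [0.1569, 0.2309, 0.1313, 0.1965, 0.2844]

π = [0.1569, 0.2309, 0.1313, 0.1965, 0.2844]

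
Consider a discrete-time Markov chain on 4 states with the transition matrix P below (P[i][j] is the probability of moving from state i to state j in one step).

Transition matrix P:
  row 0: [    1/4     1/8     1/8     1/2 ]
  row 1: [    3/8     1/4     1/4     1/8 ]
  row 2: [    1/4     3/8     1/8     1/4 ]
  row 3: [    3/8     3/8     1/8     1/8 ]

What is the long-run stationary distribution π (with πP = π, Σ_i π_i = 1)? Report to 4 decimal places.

Balance equations π_j = Σ_i π_i·P[i][j]:
  π_0 = 1/4·π_0 + 3/8·π_1 + 1/4·π_2 + 3/8·π_3
  π_1 = 1/8·π_0 + 1/4·π_1 + 3/8·π_2 + 3/8·π_3
  π_2 = 1/8·π_0 + 1/4·π_1 + 1/8·π_2 + 1/8·π_3
  normalize: π_0 + π_1 + π_2 + π_3 = 1
Solving the linear system gives exactly π = [6/19, 5/19, 3/19, 5/19].

π = [0.3158, 0.2632, 0.1579, 0.2632]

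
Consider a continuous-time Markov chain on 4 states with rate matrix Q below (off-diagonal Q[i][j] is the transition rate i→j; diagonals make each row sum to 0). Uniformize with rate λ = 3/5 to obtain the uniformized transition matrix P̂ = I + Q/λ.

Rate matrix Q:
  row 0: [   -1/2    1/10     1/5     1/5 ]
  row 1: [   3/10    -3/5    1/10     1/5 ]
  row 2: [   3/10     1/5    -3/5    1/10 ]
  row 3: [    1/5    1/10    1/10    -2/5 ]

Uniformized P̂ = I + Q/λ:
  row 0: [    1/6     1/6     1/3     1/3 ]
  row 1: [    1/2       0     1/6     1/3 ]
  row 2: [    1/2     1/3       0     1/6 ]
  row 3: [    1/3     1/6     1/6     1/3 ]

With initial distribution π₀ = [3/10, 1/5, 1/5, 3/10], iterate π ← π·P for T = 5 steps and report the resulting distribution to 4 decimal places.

π = [0.3374, 0.1703, 0.1909, 0.3014]

t=0: π = [0.3000, 0.2000, 0.2000, 0.3000]
t=1: π = [0.3500, 0.1667, 0.1833, 0.3000]
t=2: π = [0.3333, 0.1694, 0.1944, 0.3028]
t=3: π = [0.3384, 0.1708, 0.1898, 0.3009]
t=4: π = [0.3370, 0.1698, 0.1914, 0.3017]
t=5: π = [0.3374, 0.1703, 0.1909, 0.3014]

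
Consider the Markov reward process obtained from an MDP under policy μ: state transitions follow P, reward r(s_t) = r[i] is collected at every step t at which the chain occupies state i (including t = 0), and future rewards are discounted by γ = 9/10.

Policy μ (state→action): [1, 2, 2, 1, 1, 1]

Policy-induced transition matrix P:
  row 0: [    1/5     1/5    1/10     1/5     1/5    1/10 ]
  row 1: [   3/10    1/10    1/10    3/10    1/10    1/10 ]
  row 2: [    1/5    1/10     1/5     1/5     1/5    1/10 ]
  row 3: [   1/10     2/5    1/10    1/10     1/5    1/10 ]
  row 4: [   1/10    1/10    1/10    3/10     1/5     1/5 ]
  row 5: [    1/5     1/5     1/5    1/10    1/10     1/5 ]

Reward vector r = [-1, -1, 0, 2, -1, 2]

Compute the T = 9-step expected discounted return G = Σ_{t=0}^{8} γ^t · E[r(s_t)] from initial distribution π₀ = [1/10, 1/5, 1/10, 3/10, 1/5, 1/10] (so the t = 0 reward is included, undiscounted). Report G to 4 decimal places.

t=0: π = [0.1000, 0.2000, 0.1000, 0.3000, 0.2000, 0.1000], E[r] = 0.3000, γ^t·E[r] = 0.300000, running G = 0.300000
t=1: π = [0.1700, 0.2100, 0.1200, 0.2000, 0.1700, 0.1300], E[r] = 0.1100, γ^t·E[r] = 0.099000, running G = 0.399000
t=2: π = [0.1840, 0.1900, 0.1250, 0.2050, 0.1660, 0.1300], E[r] = 0.1300, γ^t·E[r] = 0.105300, running G = 0.504300
t=3: π = [0.1819, 0.1929, 0.1255, 0.2021, 0.1680, 0.1296], E[r] = 0.1206, γ^t·E[r] = 0.087917, running G = 0.592217
t=4: π = [0.1823, 0.1918, 0.1255, 0.2029, 0.1678, 0.1298], E[r] = 0.1236, γ^t·E[r] = 0.081061, running G = 0.673279
t=5: π = [0.1821, 0.1921, 0.1255, 0.2027, 0.1678, 0.1298], E[r] = 0.1228, γ^t·E[r] = 0.072533, running G = 0.745811
t=6: π = [0.1822, 0.1920, 0.1255, 0.2027, 0.1678, 0.1298], E[r] = 0.1231, γ^t·E[r] = 0.065396, running G = 0.811207
t=7: π = [0.1821, 0.1920, 0.1255, 0.2027, 0.1678, 0.1298], E[r] = 0.1230, γ^t·E[r] = 0.058827, running G = 0.870034
t=8: π = [0.1821, 0.1920, 0.1255, 0.2027, 0.1678, 0.1298], E[r] = 0.1230, γ^t·E[r] = 0.052952, running G = 0.922985

G = 0.9230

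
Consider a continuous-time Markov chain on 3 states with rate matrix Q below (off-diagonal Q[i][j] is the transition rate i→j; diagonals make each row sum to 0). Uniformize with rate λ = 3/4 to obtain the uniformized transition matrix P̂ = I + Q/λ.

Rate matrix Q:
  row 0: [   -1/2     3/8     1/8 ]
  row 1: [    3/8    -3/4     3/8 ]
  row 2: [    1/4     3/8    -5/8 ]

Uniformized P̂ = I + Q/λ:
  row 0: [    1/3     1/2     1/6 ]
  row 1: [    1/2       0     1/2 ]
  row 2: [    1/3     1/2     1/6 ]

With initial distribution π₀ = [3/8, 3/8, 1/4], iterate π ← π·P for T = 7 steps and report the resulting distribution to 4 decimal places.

t=0: π = [0.3750, 0.3750, 0.2500]
t=1: π = [0.3958, 0.3125, 0.2917]
t=2: π = [0.3854, 0.3438, 0.2708]
t=3: π = [0.3906, 0.3281, 0.2813]
t=4: π = [0.3880, 0.3359, 0.2760]
t=5: π = [0.3893, 0.3320, 0.2786]
t=6: π = [0.3887, 0.3340, 0.2773]
t=7: π = [0.3890, 0.3330, 0.2780]

π = [0.3890, 0.3330, 0.2780]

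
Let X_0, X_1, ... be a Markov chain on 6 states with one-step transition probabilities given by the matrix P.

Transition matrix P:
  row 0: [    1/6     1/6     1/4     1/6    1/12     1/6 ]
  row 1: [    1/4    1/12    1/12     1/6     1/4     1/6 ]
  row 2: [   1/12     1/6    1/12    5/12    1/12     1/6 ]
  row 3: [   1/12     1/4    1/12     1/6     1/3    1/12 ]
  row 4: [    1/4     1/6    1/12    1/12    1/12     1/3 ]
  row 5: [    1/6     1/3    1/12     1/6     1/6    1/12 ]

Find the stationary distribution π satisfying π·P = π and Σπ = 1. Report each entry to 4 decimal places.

π = [0.1730, 0.1934, 0.1122, 0.1802, 0.1745, 0.1668]

Balance equations π_j = Σ_i π_i·P[i][j]:
  π_0 = 1/6·π_0 + 1/4·π_1 + 1/12·π_2 + 1/12·π_3 + 1/4·π_4 + 1/6·π_5
  π_1 = 1/6·π_0 + 1/12·π_1 + 1/6·π_2 + 1/4·π_3 + 1/6·π_4 + 1/3·π_5
  π_2 = 1/4·π_0 + 1/12·π_1 + 1/12·π_2 + 1/12·π_3 + 1/12·π_4 + 1/12·π_5
  π_3 = 1/6·π_0 + 1/6·π_1 + 5/12·π_2 + 1/6·π_3 + 1/12·π_4 + 1/6·π_5
  π_4 = 1/12·π_0 + 1/4·π_1 + 1/12·π_2 + 1/3·π_3 + 1/12·π_4 + 1/6·π_5
  normalize: π_0 + π_1 + π_2 + π_3 + π_4 + π_5 = 1
Solving the linear system gives exactly π = [10311/59614, 34583/178842, 20059/178842, 32221/178842, 10403/59614, 29837/178842].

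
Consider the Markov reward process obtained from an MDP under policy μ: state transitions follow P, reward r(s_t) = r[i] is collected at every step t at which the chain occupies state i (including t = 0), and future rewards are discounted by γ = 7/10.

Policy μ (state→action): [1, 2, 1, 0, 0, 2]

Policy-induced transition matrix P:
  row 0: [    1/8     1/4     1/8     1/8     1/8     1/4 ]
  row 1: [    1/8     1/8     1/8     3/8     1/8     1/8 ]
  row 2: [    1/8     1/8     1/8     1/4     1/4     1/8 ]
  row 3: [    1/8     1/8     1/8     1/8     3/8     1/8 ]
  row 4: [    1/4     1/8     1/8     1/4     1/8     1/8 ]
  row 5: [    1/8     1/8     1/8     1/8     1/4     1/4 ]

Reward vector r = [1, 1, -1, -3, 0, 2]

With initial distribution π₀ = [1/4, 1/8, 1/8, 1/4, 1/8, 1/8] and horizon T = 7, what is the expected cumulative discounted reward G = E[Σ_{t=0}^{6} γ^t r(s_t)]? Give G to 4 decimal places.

t=0: π = [0.2500, 0.1250, 0.1250, 0.2500, 0.1250, 0.1250], E[r] = -0.2500, γ^t·E[r] = -0.250000, running G = -0.250000
t=1: π = [0.1406, 0.1563, 0.1250, 0.1875, 0.2188, 0.1719], E[r] = -0.0469, γ^t·E[r] = -0.032813, running G = -0.282813
t=2: π = [0.1523, 0.1426, 0.1250, 0.2070, 0.2090, 0.1641], E[r] = -0.1230, γ^t·E[r] = -0.060293, running G = -0.343105
t=3: π = [0.1511, 0.1440, 0.1250, 0.2024, 0.2129, 0.1646], E[r] = -0.1079, γ^t·E[r] = -0.037013, running G = -0.380119
t=4: π = [0.1516, 0.1439, 0.1250, 0.2032, 0.2118, 0.1645], E[r] = -0.1103, γ^t·E[r] = -0.026488, running G = -0.406607
t=5: π = [0.1515, 0.1440, 0.1250, 0.2031, 0.2120, 0.1645], E[r] = -0.1098, γ^t·E[r] = -0.018449, running G = -0.425056
t=6: π = [0.1515, 0.1439, 0.1250, 0.2031, 0.2120, 0.1645], E[r] = -0.1099, γ^t·E[r] = -0.012930, running G = -0.437987

G = -0.4380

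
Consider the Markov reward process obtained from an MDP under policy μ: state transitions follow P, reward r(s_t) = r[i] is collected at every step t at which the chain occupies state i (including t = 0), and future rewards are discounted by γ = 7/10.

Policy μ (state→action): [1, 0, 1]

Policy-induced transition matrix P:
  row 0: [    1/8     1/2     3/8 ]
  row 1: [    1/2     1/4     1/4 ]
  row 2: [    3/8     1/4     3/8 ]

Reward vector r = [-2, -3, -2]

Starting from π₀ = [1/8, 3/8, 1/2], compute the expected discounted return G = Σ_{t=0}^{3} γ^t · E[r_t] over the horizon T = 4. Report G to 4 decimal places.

t=0: π = [0.1250, 0.3750, 0.5000], E[r] = -2.3750, γ^t·E[r] = -2.375000, running G = -2.375000
t=1: π = [0.3906, 0.2813, 0.3281], E[r] = -2.2813, γ^t·E[r] = -1.596875, running G = -3.971875
t=2: π = [0.3125, 0.3477, 0.3398], E[r] = -2.3477, γ^t·E[r] = -1.150352, running G = -5.122227
t=3: π = [0.3403, 0.3281, 0.3315], E[r] = -2.3281, γ^t·E[r] = -0.798547, running G = -5.920773

G = -5.9208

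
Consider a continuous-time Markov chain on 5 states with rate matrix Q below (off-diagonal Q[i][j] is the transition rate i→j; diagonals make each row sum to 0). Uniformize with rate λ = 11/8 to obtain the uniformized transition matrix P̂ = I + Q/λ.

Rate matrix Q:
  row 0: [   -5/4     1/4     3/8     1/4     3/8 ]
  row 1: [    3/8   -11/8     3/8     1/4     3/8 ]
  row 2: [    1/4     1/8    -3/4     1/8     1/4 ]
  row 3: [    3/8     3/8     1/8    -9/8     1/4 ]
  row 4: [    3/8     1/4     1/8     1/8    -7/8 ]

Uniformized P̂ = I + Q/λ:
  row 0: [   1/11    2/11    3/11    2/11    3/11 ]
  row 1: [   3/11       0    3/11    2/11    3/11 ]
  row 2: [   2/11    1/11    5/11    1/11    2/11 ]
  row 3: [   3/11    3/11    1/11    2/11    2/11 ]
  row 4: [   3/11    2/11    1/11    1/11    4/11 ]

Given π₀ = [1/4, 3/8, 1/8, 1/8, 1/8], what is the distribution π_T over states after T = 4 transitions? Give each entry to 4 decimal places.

π = [0.2118, 0.1457, 0.2448, 0.1357, 0.2619]

t=0: π = [0.2500, 0.3750, 0.1250, 0.1250, 0.1250]
t=1: π = [0.2159, 0.1136, 0.2500, 0.1591, 0.2614]
t=2: π = [0.2107, 0.1529, 0.2417, 0.1353, 0.2593]
t=3: π = [0.2124, 0.1443, 0.2449, 0.1363, 0.2620]
t=4: π = [0.2118, 0.1457, 0.2448, 0.1357, 0.2619]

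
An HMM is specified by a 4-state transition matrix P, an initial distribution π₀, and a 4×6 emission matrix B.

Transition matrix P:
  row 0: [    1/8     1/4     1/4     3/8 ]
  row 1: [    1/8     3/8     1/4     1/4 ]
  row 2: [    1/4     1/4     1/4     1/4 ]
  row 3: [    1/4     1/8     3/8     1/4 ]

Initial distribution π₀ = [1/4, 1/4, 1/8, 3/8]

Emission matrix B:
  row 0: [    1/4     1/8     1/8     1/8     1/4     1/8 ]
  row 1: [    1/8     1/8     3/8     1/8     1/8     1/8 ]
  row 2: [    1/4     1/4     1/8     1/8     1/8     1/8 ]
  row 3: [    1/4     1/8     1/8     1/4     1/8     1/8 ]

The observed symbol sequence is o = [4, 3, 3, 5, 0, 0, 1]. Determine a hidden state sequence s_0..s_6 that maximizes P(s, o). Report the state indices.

t=0: δ = [6.250e-02, 3.125e-02, 1.562e-02, 4.688e-02]  (obs o_0=4)
t=1: δ = [1.465e-03, 1.953e-03, 2.197e-03, 5.859e-03]  ψ = [3, 0, 3, 0]  (obs o_1=3)
t=2: δ = [1.831e-04, 9.155e-05, 2.747e-04, 3.662e-04]  ψ = [3, 1, 3, 3]  (obs o_2=3)
t=3: δ = [1.144e-05, 8.583e-06, 1.717e-05, 1.144e-05]  ψ = [3, 2, 3, 3]  (obs o_3=5)
t=4: δ = [1.073e-06, 5.364e-07, 1.073e-06, 1.073e-06]  ψ = [2, 2, 2, 0]  (obs o_4=0)
t=5: δ = [6.706e-08, 3.353e-08, 1.006e-07, 1.006e-07]  ψ = [2, 0, 3, 0]  (obs o_5=0)
t=6: δ = [3.143e-09, 3.143e-09, 9.430e-09, 3.143e-09]  ψ = [2, 2, 3, 0]  (obs o_6=1)
backtrack: best end state = 2; path = [0, 3, 3, 2, 0, 3, 2]

path = [0, 3, 3, 2, 0, 3, 2]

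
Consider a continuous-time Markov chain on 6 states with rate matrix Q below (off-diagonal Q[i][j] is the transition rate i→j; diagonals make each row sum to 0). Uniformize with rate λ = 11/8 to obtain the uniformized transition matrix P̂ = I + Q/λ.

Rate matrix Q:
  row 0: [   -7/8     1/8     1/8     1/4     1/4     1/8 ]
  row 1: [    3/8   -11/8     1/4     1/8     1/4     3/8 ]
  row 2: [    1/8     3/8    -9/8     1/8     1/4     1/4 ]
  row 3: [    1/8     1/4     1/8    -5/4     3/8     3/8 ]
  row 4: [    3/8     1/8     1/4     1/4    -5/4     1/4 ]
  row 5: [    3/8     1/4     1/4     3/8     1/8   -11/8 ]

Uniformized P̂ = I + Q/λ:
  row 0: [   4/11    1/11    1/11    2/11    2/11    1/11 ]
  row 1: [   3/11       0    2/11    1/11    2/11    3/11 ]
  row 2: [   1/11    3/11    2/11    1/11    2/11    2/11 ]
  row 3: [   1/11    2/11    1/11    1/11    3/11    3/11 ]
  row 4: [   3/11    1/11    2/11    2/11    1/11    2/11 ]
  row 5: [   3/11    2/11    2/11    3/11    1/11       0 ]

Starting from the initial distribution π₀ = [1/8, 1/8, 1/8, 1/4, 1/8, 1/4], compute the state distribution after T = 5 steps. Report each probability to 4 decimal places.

π = [0.2396, 0.1338, 0.1458, 0.1565, 0.1665, 0.1577]

t=0: π = [0.1250, 0.1250, 0.1250, 0.2500, 0.1250, 0.2500]
t=1: π = [0.2159, 0.1477, 0.1477, 0.1591, 0.1705, 0.1591]
t=2: π = [0.2366, 0.1333, 0.1477, 0.1550, 0.1663, 0.1612]
t=3: π = [0.2392, 0.1344, 0.1462, 0.1568, 0.1661, 0.1572]
t=4: π = [0.2394, 0.1338, 0.1458, 0.1563, 0.1667, 0.1580]
t=5: π = [0.2396, 0.1338, 0.1458, 0.1565, 0.1665, 0.1577]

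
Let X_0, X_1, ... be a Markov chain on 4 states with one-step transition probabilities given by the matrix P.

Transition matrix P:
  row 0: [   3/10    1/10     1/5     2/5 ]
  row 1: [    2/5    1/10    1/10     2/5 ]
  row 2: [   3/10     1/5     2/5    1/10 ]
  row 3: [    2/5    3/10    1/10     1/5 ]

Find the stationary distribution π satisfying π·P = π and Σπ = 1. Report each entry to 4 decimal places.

Balance equations π_j = Σ_i π_i·P[i][j]:
  π_0 = 3/10·π_0 + 2/5·π_1 + 3/10·π_2 + 2/5·π_3
  π_1 = 1/10·π_0 + 1/10·π_1 + 1/5·π_2 + 3/10·π_3
  π_2 = 1/5·π_0 + 1/10·π_1 + 2/5·π_2 + 1/10·π_3
  normalize: π_0 + π_1 + π_2 + π_3 = 1
Solving the linear system gives exactly π = [9/26, 55/312, 5/26, 89/312].

π = [0.3462, 0.1763, 0.1923, 0.2853]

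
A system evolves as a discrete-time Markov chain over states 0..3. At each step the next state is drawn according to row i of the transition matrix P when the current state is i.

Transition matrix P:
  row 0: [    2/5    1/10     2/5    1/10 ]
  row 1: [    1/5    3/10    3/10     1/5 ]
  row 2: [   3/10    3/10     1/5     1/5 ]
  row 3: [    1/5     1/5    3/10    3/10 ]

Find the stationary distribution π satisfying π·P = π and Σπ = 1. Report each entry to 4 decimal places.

π = [0.2874, 0.2235, 0.2989, 0.1903]

Balance equations π_j = Σ_i π_i·P[i][j]:
  π_0 = 2/5·π_0 + 1/5·π_1 + 3/10·π_2 + 1/5·π_3
  π_1 = 1/10·π_0 + 3/10·π_1 + 3/10·π_2 + 1/5·π_3
  π_2 = 2/5·π_0 + 3/10·π_1 + 1/5·π_2 + 3/10·π_3
  normalize: π_0 + π_1 + π_2 + π_3 = 1
Solving the linear system gives exactly π = [25/87, 175/783, 26/87, 149/783].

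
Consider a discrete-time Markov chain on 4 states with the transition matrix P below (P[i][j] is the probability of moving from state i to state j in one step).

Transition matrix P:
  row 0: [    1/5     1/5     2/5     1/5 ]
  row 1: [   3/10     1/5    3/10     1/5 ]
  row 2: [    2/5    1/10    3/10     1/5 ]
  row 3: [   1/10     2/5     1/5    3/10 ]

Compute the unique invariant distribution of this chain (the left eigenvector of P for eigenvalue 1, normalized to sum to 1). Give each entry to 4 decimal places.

π = [0.2599, 0.2141, 0.3038, 0.2222]

Balance equations π_j = Σ_i π_i·P[i][j]:
  π_0 = 1/5·π_0 + 3/10·π_1 + 2/5·π_2 + 1/10·π_3
  π_1 = 1/5·π_0 + 1/5·π_1 + 1/10·π_2 + 2/5·π_3
  π_2 = 2/5·π_0 + 3/10·π_1 + 3/10·π_2 + 1/5·π_3
  normalize: π_0 + π_1 + π_2 + π_3 = 1
Solving the linear system gives exactly π = [85/327, 70/327, 298/981, 2/9].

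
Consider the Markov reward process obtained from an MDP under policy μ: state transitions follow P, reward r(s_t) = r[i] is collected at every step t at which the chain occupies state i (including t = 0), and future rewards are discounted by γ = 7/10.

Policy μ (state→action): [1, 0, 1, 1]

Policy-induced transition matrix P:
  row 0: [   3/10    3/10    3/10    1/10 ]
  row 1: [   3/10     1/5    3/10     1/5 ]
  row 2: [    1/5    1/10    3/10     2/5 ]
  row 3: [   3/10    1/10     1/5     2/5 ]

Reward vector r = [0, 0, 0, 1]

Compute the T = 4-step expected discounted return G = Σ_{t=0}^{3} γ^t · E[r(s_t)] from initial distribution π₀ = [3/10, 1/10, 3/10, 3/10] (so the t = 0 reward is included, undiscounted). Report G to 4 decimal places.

t=0: π = [0.3000, 0.1000, 0.3000, 0.3000], E[r] = 0.3000, γ^t·E[r] = 0.300000, running G = 0.300000
t=1: π = [0.2700, 0.1700, 0.2700, 0.2900], E[r] = 0.2900, γ^t·E[r] = 0.203000, running G = 0.503000
t=2: π = [0.2730, 0.1710, 0.2710, 0.2850], E[r] = 0.2850, γ^t·E[r] = 0.139650, running G = 0.642650
t=3: π = [0.2729, 0.1717, 0.2715, 0.2839], E[r] = 0.2839, γ^t·E[r] = 0.097378, running G = 0.740028

G = 0.7400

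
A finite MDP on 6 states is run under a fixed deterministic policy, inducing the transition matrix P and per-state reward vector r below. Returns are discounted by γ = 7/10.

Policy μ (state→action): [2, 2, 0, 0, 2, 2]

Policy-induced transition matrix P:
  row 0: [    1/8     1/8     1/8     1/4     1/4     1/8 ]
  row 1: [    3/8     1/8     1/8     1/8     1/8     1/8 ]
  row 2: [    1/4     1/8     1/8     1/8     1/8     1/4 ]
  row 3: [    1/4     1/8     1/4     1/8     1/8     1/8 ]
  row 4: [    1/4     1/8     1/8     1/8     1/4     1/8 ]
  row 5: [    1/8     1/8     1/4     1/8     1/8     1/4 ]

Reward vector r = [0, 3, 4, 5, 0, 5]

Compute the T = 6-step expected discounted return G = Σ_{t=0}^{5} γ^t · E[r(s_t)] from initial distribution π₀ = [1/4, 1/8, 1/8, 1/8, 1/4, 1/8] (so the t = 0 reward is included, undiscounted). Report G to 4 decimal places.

G = 7.1719

t=0: π = [0.2500, 0.1250, 0.1250, 0.1250, 0.2500, 0.1250], E[r] = 2.1250, γ^t·E[r] = 2.125000, running G = 2.125000
t=1: π = [0.2188, 0.1250, 0.1563, 0.1563, 0.1875, 0.1563], E[r] = 2.5625, γ^t·E[r] = 1.793750, running G = 3.918750
t=2: π = [0.2188, 0.1250, 0.1641, 0.1523, 0.1758, 0.1641], E[r] = 2.6133, γ^t·E[r] = 1.280508, running G = 5.199258
t=3: π = [0.2178, 0.1250, 0.1646, 0.1523, 0.1743, 0.1660], E[r] = 2.6250, γ^t·E[r] = 0.900375, running G = 6.099633
t=4: π = [0.2177, 0.1250, 0.1648, 0.1522, 0.1740, 0.1663], E[r] = 2.6269, γ^t·E[r] = 0.630717, running G = 6.730350
t=5: π = [0.2176, 0.1250, 0.1648, 0.1522, 0.1740, 0.1664], E[r] = 2.6273, γ^t·E[r] = 0.441562, running G = 7.171912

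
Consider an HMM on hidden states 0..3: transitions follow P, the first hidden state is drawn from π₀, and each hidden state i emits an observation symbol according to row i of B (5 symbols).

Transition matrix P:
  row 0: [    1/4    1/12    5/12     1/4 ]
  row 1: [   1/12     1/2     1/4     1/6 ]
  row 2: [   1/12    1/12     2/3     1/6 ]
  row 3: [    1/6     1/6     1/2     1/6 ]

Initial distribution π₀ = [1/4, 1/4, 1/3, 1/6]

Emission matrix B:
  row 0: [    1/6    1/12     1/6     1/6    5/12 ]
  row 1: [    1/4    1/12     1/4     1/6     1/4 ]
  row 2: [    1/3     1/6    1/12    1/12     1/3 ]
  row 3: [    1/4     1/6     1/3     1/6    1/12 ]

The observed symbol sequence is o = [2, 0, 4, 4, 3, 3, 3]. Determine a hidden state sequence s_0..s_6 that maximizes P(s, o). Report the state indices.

path = [3, 2, 2, 2, 2, 2, 2]

t=0: δ = [4.167e-02, 6.250e-02, 2.778e-02, 5.556e-02]  (obs o_0=2)
t=1: δ = [1.736e-03, 7.812e-03, 9.259e-03, 2.604e-03]  ψ = [0, 1, 3, 0]  (obs o_1=0)
t=2: δ = [3.215e-04, 9.766e-04, 2.058e-03, 1.286e-04]  ψ = [2, 1, 2, 2]  (obs o_2=4)
t=3: δ = [7.144e-05, 1.221e-04, 4.572e-04, 2.858e-05]  ψ = [2, 1, 2, 2]  (obs o_3=4)
t=4: δ = [6.351e-06, 1.017e-05, 2.540e-05, 1.270e-05]  ψ = [2, 1, 2, 2]  (obs o_4=3)
t=5: δ = [3.528e-07, 8.477e-07, 1.411e-06, 7.056e-07]  ψ = [2, 1, 2, 2]  (obs o_5=3)
t=6: δ = [1.960e-08, 7.064e-08, 7.840e-08, 3.920e-08]  ψ = [2, 1, 2, 2]  (obs o_6=3)
backtrack: best end state = 2; path = [3, 2, 2, 2, 2, 2, 2]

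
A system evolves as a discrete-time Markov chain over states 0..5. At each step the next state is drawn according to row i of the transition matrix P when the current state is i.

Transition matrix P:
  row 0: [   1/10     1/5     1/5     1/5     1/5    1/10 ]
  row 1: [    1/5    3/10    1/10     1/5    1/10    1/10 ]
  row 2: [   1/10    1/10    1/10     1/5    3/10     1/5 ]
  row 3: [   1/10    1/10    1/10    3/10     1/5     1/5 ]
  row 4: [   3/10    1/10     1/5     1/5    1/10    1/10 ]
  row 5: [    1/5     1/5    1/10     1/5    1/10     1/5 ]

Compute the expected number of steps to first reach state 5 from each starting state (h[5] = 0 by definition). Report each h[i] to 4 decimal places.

h = [7.3036, 7.3790, 6.6322, 6.5583, 7.2967, 0.0000]

First-step conditioning: h[5] = 0; for i ≠ 5, h[i] = 1 + Σ_k P[i][k]·h[k].
  h[0] = 1 + 1/10·h[0] + 1/5·h[1] + 1/5·h[2] + 1/5·h[3] + 1/5·h[4]
  h[1] = 1 + 1/5·h[0] + 3/10·h[1] + 1/10·h[2] + 1/5·h[3] + 1/10·h[4]
  h[2] = 1 + 1/10·h[0] + 1/10·h[1] + 1/10·h[2] + 1/5·h[3] + 3/10·h[4]
  h[3] = 1 + 1/10·h[0] + 1/10·h[1] + 1/10·h[2] + 3/10·h[3] + 1/5·h[4]
  h[4] = 1 + 3/10·h[0] + 1/10·h[1] + 1/5·h[2] + 1/5·h[3] + 1/10·h[4]
Solving the 5×5 linear system over states ≠ 5 gives exactly h = [23985/3284, 48465/6568, 5445/821, 43075/6568, 47925/6568, 0] (h[5] = 0 is the target).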